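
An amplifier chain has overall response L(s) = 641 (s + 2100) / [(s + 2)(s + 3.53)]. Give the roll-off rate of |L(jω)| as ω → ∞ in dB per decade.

With 1 zero and 2 poles, the high-frequency asymptotic slope is 20 × (1 − 2) = -20 dB/decade.

-20 dB/decade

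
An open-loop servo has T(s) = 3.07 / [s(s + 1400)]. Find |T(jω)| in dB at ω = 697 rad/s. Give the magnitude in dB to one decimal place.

-111.0 dB

|j697 + 1400| = √(697² + 1400²) = 1564
|j697| = 697
|T(j697)| = 3.07 / (1564 × 697) = 2.8164e-06
20 log₁₀(2.8164e-06) = -111.01 dB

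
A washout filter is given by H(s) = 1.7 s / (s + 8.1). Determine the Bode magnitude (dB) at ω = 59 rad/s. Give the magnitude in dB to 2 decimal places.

4.53 dB

|j59| = 59
|j59 + 8.1| = √(59² + 8.1²) = 59.55
|H(j59)| = 1.7 × 59 / 59.55 = 1.6842
20 log₁₀(1.6842) = 4.528 dB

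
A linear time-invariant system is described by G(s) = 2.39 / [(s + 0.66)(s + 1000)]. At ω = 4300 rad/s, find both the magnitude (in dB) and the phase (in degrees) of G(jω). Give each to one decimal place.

|G| = -138.0 dB, ∠G = -166.9 deg

|j4300 + 0.66| = √(4300² + 0.66²) = 4300
|j4300 + 1000| = √(4300² + 1000²) = 4415
|G(j4300)| = 2.39 / (4300 × 4415) = 1.259e-07
20 log₁₀(1.259e-07) = -138.00 dB
∠(j4300 + 0.66) = arctan(4300/0.66) = 89.99°
∠(j4300 + 1000) = arctan(4300/1000) = 76.91°
∠G(j4300) = − (89.99° + 76.91°) = -166.90°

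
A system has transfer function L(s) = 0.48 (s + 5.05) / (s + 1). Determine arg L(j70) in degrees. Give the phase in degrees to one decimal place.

∠(j70 + 5.05) = arctan(70/5.05) = 85.87°
∠(j70 + 1) = arctan(70/1) = 89.18°
∠L(j70) = 85.87° − 89.18° = -3.31°

-3.3 deg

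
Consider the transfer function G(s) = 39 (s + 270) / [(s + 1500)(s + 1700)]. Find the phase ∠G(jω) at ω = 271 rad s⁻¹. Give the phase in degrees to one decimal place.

25.8°

∠(j271 + 270) = arctan(271/270) = 45.11°
∠(j271 + 1500) = arctan(271/1500) = 10.24°
∠(j271 + 1700) = arctan(271/1700) = 9.06°
∠G(j271) = 45.11° − (10.24° + 9.06°) = 25.81°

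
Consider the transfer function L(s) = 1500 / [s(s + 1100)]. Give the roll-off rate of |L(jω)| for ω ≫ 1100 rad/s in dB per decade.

-40 dB/decade

With 0 zeros and 2 poles, the high-frequency asymptotic slope is 20 × (0 − 2) = -40 dB/decade.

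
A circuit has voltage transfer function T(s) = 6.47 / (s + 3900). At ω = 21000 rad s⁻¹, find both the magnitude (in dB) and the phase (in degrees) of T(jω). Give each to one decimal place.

|j21000 + 3900| = √(21000² + 3900²) = 2.136e+04
|T(j21000)| = 6.47 / 2.136e+04 = 0.00030292
20 log₁₀(0.00030292) = -70.37 dB
∠(j21000 + 3900) = arctan(21000/3900) = 79.48°
∠T(j21000) = −79.48° = -79.48°

|T| = -70.4 dB, ∠T = -79.5°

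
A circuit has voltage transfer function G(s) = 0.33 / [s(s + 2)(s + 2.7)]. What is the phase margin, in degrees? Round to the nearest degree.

87°

Gain crossover: |G(jω)| = 1 at ω ≈ 0.0611 rad/s.
∠G(j0.0611) = −90° − arctan(0.0611/2) − arctan(0.0611/2.7) ≈ -93.04°
PM = 180° + (-93.04°) = 86.96°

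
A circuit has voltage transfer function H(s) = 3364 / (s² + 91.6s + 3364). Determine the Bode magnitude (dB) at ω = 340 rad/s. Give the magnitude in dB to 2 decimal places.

-30.79 dB

|(j340)² + 91.6(j340) + 3364| = |-1.1224e+05 + j31144| = 1.165e+05
|H(j340)| = 3364 / 1.165e+05 = 0.028881
20 log₁₀(0.028881) = -30.788 dB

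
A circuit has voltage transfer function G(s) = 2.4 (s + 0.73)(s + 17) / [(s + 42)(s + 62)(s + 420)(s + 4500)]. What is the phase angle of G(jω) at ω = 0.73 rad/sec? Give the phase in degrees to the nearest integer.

∠(j0.73 + 0.73) = arctan(0.73/0.73) = 45.00°
∠(j0.73 + 17) = arctan(0.73/17) = 2.46°
∠(j0.73 + 42) = arctan(0.73/42) = 1.00°
∠(j0.73 + 62) = arctan(0.73/62) = 0.67°
∠(j0.73 + 420) = arctan(0.73/420) = 0.10°
∠(j0.73 + 4500) = arctan(0.73/4500) = 0.01°
∠G(j0.73) = 45.00° + 2.46° − (1.00° + 0.67° + 0.10° + 0.01°) = 45.68°

46°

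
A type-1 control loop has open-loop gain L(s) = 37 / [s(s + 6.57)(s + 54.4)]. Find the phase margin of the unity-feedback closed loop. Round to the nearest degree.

Gain crossover: |L(jω)| = 1 at ω ≈ 0.104 rad s⁻¹.
∠L(j0.104) = −90° − arctan(0.104/6.57) − arctan(0.104/54.4) ≈ -91.01°
PM = 180° + (-91.01°) = 88.99°

89°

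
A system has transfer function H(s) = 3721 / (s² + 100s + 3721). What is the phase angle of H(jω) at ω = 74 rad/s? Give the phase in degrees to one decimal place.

-103.3°

∠[(j74)² + 100(j74) + 3721] = ∠[-1755 + j7400] = 103.34°
∠H(j74) = −103.34° = -103.34°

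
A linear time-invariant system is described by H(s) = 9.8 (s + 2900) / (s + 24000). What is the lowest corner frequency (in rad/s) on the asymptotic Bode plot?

Break frequencies occur at each pole and zero magnitude: 2900 rad/s, 24000 rad/s.
The lowest is 2900 rad/s.

2900 rad/s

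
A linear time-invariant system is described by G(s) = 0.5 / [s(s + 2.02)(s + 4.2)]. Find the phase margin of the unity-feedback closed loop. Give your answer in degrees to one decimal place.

87.5°

Gain crossover: |G(jω)| = 1 at ω ≈ 0.0589 rad/s.
∠G(j0.0589) = −90° − arctan(0.0589/2.02) − arctan(0.0589/4.2) ≈ -92.47°
PM = 180° + (-92.47°) = 87.53°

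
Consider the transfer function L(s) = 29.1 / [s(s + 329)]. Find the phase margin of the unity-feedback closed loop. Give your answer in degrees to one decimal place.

Gain crossover: |L(jω)| = 1 at ω ≈ 0.0884 rad/s.
∠L(j0.0884) = −90° − arctan(0.0884/329) ≈ -90.02°
PM = 180° + (-90.02°) = 89.98°

90.0°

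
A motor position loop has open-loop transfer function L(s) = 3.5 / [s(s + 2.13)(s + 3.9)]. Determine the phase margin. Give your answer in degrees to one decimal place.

Gain crossover: |L(jω)| = 1 at ω ≈ 0.411 rad/s.
∠L(j0.411) = −90° − arctan(0.411/2.13) − arctan(0.411/3.9) ≈ -106.95°
PM = 180° + (-106.95°) = 73.05°

73.0 deg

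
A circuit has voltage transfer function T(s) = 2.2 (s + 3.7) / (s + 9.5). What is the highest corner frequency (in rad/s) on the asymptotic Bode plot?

Break frequencies occur at each pole and zero magnitude: 3.7 rad/s, 9.5 rad/s.
The highest is 9.5 rad/s.

9.5 rad/s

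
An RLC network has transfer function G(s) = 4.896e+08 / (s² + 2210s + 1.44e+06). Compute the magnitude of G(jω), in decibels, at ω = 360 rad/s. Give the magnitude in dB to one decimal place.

50.1 dB

|(j360)² + 2210(j360) + 1.44e+06| = |1.3104e+06 + j7.956e+05| = 1.533e+06
|G(j360)| = 4.896e+08 / 1.533e+06 = 319.37
20 log₁₀(319.37) = 50.09 dB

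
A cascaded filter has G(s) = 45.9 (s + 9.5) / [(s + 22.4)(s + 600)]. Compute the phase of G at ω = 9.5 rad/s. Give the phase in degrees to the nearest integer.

21°

∠(j9.5 + 9.5) = arctan(9.5/9.5) = 45.00°
∠(j9.5 + 22.4) = arctan(9.5/22.4) = 22.98°
∠(j9.5 + 600) = arctan(9.5/600) = 0.91°
∠G(j9.5) = 45.00° − (22.98° + 0.91°) = 21.11°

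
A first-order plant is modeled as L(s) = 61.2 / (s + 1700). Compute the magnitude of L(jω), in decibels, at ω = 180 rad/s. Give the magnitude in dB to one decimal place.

-28.9 dB

|j180 + 1700| = √(180² + 1700²) = 1710
|L(j180)| = 61.2 / 1710 = 0.0358
20 log₁₀(0.0358) = -28.92 dB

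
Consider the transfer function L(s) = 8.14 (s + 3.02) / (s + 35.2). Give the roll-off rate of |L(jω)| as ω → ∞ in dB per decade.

With 1 zero and 1 pole, the high-frequency asymptotic slope is 20 × (1 − 1) = 0 dB/decade.

0 dB/decade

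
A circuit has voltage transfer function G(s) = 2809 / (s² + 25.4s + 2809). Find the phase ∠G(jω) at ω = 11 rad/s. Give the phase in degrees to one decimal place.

-5.9°

∠[(j11)² + 25.4(j11) + 2809] = ∠[2688 + j279.4] = 5.93°
∠G(j11) = −5.93° = -5.93°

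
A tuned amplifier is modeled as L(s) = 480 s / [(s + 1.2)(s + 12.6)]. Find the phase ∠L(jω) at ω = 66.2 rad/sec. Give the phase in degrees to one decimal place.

∠(j66.2) = 90.00°
∠(j66.2 + 1.2) = arctan(66.2/1.2) = 88.96°
∠(j66.2 + 12.6) = arctan(66.2/12.6) = 79.22°
∠L(j66.2) = 90.00° − (88.96° + 79.22°) = -78.19°

-78.2°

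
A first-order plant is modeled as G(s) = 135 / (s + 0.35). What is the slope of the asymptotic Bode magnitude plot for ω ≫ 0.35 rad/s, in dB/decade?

-20 dB/decade

With 0 zeros and 1 pole, the high-frequency asymptotic slope is 20 × (0 − 1) = -20 dB/decade.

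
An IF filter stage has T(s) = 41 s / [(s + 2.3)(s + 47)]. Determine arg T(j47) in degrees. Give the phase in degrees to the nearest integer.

-42 deg

∠(j47) = 90.00°
∠(j47 + 2.3) = arctan(47/2.3) = 87.20°
∠(j47 + 47) = arctan(47/47) = 45.00°
∠T(j47) = 90.00° − (87.20° + 45.00°) = -42.20°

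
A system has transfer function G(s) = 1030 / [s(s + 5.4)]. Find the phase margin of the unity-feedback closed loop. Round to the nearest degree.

Gain crossover: |G(jω)| = 1 at ω ≈ 31.9 rad s⁻¹.
∠G(j31.9) = −90° − arctan(31.9/5.4) ≈ -170.38°
PM = 180° + (-170.38°) = 9.62°

10°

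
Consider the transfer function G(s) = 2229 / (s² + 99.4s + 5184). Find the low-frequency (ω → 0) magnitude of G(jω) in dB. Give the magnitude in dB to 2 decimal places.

G(0) = 2229 / 5184 = 0.42998
20 log₁₀(0.42998) = -7.331 dB

-7.33 dB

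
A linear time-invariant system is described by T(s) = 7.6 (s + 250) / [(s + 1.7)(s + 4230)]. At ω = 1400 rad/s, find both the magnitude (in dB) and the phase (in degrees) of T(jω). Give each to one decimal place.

|T| = -55.2 dB, ∠T = -28.4°

|j1400 + 250| = √(1400² + 250²) = 1422
|j1400 + 1.7| = √(1400² + 1.7²) = 1400
|j1400 + 4230| = √(1400² + 4230²) = 4456
|T(j1400)| = 7.6 × 1422 / (1400 × 4456) = 0.0017327
20 log₁₀(0.0017327) = -55.23 dB
∠(j1400 + 250) = arctan(1400/250) = 79.88°
∠(j1400 + 1.7) = arctan(1400/1.7) = 89.93°
∠(j1400 + 4230) = arctan(1400/4230) = 18.31°
∠T(j1400) = 79.88° − (89.93° + 18.31°) = -28.37°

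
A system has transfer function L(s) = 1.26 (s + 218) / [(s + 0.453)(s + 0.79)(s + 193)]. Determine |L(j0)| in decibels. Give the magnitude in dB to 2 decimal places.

11.99 dB

L(0) = 1.26 × 218 / (0.453 × 0.79 × 193) = 3.9769
20 log₁₀(3.9769) = 11.991 dB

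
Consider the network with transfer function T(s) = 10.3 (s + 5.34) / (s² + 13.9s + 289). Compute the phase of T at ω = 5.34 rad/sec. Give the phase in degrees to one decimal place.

29.1 deg

∠(j5.34 + 5.34) = arctan(5.34/5.34) = 45.00°
∠[(j5.34)² + 13.9(j5.34) + 289] = ∠[260.48 + j74.226] = 15.91°
∠T(j5.34) = 45.00° − 15.91° = 29.09°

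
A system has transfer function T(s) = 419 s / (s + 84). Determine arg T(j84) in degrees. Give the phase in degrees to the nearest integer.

∠(j84) = 90.00°
∠(j84 + 84) = arctan(84/84) = 45.00°
∠T(j84) = 90.00° − 45.00° = 45.00°

45°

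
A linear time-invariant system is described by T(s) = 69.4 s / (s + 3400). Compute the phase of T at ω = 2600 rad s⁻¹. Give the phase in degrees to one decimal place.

52.6°

∠(j2600) = 90.00°
∠(j2600 + 3400) = arctan(2600/3400) = 37.41°
∠T(j2600) = 90.00° − 37.41° = 52.59°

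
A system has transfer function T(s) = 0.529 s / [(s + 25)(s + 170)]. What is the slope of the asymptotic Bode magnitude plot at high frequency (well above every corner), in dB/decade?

With 1 zero and 2 poles, the high-frequency asymptotic slope is 20 × (1 − 2) = -20 dB/decade.

-20 dB/decade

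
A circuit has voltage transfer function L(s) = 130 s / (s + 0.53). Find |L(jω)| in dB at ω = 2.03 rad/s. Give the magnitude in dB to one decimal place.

42.0 dB

|j2.03| = 2.03
|j2.03 + 0.53| = √(2.03² + 0.53²) = 2.098
|L(j2.03)| = 130 × 2.03 / 2.098 = 125.78
20 log₁₀(125.78) = 41.99 dB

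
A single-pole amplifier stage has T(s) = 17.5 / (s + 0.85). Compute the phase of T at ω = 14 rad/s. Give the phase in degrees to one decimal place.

∠(j14 + 0.85) = arctan(14/0.85) = 86.53°
∠T(j14) = −86.53° = -86.53°

-86.5 deg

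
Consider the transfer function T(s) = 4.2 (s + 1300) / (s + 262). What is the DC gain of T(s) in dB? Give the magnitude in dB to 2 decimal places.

T(0) = 4.2 × 1300 / 262 = 20.84
20 log₁₀(20.84) = 26.378 dB

26.38 dB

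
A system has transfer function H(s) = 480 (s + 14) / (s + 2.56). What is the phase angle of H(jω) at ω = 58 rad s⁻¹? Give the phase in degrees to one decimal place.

∠(j58 + 14) = arctan(58/14) = 76.43°
∠(j58 + 2.56) = arctan(58/2.56) = 87.47°
∠H(j58) = 76.43° − 87.47° = -11.04°

-11.0 deg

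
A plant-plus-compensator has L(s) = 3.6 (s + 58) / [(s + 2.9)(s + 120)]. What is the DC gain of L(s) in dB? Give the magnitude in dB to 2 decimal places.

-4.44 dB

L(0) = 3.6 × 58 / (2.9 × 120) = 0.6
20 log₁₀(0.6) = -4.437 dB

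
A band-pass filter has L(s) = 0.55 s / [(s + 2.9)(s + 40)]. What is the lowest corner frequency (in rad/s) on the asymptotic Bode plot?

2.9 rad/s

Break frequencies occur at each pole and zero magnitude: 2.9 rad/s, 40 rad/s.
The lowest is 2.9 rad/s.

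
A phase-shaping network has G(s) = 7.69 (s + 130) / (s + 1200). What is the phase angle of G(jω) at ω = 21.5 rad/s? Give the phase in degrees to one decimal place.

∠(j21.5 + 130) = arctan(21.5/130) = 9.39°
∠(j21.5 + 1200) = arctan(21.5/1200) = 1.03°
∠G(j21.5) = 9.39° − 1.03° = 8.36°

8.4 deg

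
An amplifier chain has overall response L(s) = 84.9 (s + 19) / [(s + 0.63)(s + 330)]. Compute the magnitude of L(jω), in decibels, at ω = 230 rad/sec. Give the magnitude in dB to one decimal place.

|j230 + 19| = √(230² + 19²) = 230.8
|j230 + 0.63| = √(230² + 0.63²) = 230
|j230 + 330| = √(230² + 330²) = 402.2
|L(j230)| = 84.9 × 230.8 / (230 × 402.2) = 0.21178
20 log₁₀(0.21178) = -13.48 dB

-13.5 dB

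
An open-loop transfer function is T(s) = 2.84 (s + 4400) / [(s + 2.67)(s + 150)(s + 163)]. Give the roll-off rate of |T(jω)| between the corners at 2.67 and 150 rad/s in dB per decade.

In this band the factors already past their corner are: pole at 2.67; net slope = -20 dB/decade.

-20 dB/decade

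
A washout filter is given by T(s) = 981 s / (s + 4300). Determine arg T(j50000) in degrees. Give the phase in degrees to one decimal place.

∠(j50000) = 90.00°
∠(j50000 + 4300) = arctan(50000/4300) = 85.08°
∠T(j50000) = 90.00° − 85.08° = 4.92°

4.9 deg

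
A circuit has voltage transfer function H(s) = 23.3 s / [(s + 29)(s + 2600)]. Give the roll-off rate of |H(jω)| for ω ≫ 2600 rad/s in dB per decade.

With 1 zero and 2 poles, the high-frequency asymptotic slope is 20 × (1 − 2) = -20 dB/decade.

-20 dB/decade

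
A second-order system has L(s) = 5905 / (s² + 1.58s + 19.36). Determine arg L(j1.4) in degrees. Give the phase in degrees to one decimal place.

-7.2 deg

∠[(j1.4)² + 1.58(j1.4) + 19.36] = ∠[17.4 + j2.212] = 7.24°
∠L(j1.4) = −7.24° = -7.24°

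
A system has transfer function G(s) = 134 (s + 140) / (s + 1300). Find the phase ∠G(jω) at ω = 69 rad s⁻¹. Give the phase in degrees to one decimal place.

∠(j69 + 140) = arctan(69/140) = 26.24°
∠(j69 + 1300) = arctan(69/1300) = 3.04°
∠G(j69) = 26.24° − 3.04° = 23.20°

23.2°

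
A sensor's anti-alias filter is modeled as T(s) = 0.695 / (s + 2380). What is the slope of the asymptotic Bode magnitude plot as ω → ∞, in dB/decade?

-20 dB/decade

With 0 zeros and 1 pole, the high-frequency asymptotic slope is 20 × (0 − 1) = -20 dB/decade.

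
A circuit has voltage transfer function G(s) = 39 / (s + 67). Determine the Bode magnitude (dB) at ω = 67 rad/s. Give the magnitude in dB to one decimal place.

-7.7 dB

|j67 + 67| = √(67² + 67²) = 94.75
|G(j67)| = 39 / 94.75 = 0.4116
20 log₁₀(0.4116) = -7.71 dB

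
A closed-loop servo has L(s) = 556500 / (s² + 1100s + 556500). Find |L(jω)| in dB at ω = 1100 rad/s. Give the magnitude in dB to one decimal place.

|(j1100)² + 1100(j1100) + 556500| = |-6.535e+05 + j1.21e+06| = 1.375e+06
|L(j1100)| = 556500 / 1.375e+06 = 0.40467
20 log₁₀(0.40467) = -7.86 dB

-7.9 dB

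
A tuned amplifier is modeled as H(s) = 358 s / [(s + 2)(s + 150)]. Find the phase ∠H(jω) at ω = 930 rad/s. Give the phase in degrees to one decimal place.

-80.7°

∠(j930) = 90.00°
∠(j930 + 2) = arctan(930/2) = 89.88°
∠(j930 + 150) = arctan(930/150) = 80.84°
∠H(j930) = 90.00° − (89.88° + 80.84°) = -80.71°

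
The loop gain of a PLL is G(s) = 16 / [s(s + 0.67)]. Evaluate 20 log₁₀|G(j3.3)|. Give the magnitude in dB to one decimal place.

|j3.3 + 0.67| = √(3.3² + 0.67²) = 3.367
|j3.3| = 3.3
|G(j3.3)| = 16 / (3.367 × 3.3) = 1.4399
20 log₁₀(1.4399) = 3.17 dB

3.2 dB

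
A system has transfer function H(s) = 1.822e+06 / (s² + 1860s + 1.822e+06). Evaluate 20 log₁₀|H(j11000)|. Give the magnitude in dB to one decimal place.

-36.4 dB

|(j11000)² + 1860(j11000) + 1.822e+06| = |-1.1918e+08 + j2.046e+07| = 1.209e+08
|H(j11000)| = 1.822e+06 / 1.209e+08 = 0.015068
20 log₁₀(0.015068) = -36.44 dB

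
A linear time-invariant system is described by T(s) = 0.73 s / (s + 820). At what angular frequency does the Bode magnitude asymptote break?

820 rad/s

The single real pole at s = −820 gives a corner at ω = 820 rad/s.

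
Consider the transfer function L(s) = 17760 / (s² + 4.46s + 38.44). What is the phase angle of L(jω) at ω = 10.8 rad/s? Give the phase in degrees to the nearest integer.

∠[(j10.8)² + 4.46(j10.8) + 38.44] = ∠[-78.2 + j48.168] = 148.37°
∠L(j10.8) = −148.37° = -148.37°

-148 deg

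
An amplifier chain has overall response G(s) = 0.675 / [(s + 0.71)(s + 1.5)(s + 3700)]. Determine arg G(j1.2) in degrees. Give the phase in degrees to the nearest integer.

∠(j1.2 + 0.71) = arctan(1.2/0.71) = 59.39°
∠(j1.2 + 1.5) = arctan(1.2/1.5) = 38.66°
∠(j1.2 + 3700) = arctan(1.2/3700) = 0.02°
∠G(j1.2) = − (59.39° + 38.66° + 0.02°) = -98.07°

-98°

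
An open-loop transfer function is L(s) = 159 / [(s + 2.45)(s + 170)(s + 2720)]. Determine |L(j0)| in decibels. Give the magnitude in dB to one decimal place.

-77.1 dB

L(0) = 159 / (2.45 × 170 × 2720) = 0.00014035
20 log₁₀(0.00014035) = -77.06 dB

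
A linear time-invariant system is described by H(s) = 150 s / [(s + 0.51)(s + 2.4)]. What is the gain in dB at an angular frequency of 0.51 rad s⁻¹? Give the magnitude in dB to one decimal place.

|j0.51| = 0.51
|j0.51 + 0.51| = √(0.51² + 0.51²) = 0.7212
|j0.51 + 2.4| = √(0.51² + 2.4²) = 2.454
|H(j0.51)| = 150 × 0.51 / (0.7212 × 2.454) = 43.229
20 log₁₀(43.229) = 32.72 dB

32.7 dB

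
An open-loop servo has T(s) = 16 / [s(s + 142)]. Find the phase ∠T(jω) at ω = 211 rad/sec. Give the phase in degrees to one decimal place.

-146.1 deg

∠(j211 + 142) = arctan(211/142) = 56.06°
∠(j211) = 90.00°
∠T(j211) = − (56.06° + 90.00°) = -146.06°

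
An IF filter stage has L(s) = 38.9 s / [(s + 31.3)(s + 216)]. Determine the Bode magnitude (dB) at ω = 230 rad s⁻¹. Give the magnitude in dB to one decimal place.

|j230| = 230
|j230 + 31.3| = √(230² + 31.3²) = 232.1
|j230 + 216| = √(230² + 216²) = 315.5
|L(j230)| = 38.9 × 230 / (232.1 × 315.5) = 0.12216
20 log₁₀(0.12216) = -18.26 dB

-18.3 dB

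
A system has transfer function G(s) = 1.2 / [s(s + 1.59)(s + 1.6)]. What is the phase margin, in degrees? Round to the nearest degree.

Gain crossover: |G(jω)| = 1 at ω ≈ 0.439 rad/s.
∠G(j0.439) = −90° − arctan(0.439/1.59) − arctan(0.439/1.6) ≈ -120.75°
PM = 180° + (-120.75°) = 59.25°

59°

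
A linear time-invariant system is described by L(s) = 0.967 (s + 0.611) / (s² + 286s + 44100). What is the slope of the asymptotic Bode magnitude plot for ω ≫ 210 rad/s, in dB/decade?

With 1 zero and 2 poles, the high-frequency asymptotic slope is 20 × (1 − 2) = -20 dB/decade.

-20 dB/decade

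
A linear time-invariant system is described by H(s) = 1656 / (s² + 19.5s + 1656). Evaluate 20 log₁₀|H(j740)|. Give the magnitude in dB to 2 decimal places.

-50.36 dB

|(j740)² + 19.5(j740) + 1656| = |-5.4594e+05 + j14430| = 5.461e+05
|H(j740)| = 1656 / 5.461e+05 = 0.0030322
20 log₁₀(0.0030322) = -50.365 dB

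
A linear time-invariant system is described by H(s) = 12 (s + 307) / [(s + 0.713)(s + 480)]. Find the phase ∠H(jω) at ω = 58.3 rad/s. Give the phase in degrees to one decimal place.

∠(j58.3 + 307) = arctan(58.3/307) = 10.75°
∠(j58.3 + 0.713) = arctan(58.3/0.713) = 89.30°
∠(j58.3 + 480) = arctan(58.3/480) = 6.93°
∠H(j58.3) = 10.75° − (89.30° + 6.93°) = -85.47°

-85.5 deg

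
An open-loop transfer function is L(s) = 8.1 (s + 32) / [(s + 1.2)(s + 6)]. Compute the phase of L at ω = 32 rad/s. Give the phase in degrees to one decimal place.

-122.2°

∠(j32 + 32) = arctan(32/32) = 45.00°
∠(j32 + 1.2) = arctan(32/1.2) = 87.85°
∠(j32 + 6) = arctan(32/6) = 79.38°
∠L(j32) = 45.00° − (87.85° + 79.38°) = -122.23°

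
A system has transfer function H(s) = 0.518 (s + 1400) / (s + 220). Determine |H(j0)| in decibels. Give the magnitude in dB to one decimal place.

H(0) = 0.518 × 1400 / 220 = 3.2964
20 log₁₀(3.2964) = 10.36 dB

10.4 dB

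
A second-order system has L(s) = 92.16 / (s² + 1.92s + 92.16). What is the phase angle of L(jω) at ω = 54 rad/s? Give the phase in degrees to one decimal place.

∠[(j54)² + 1.92(j54) + 92.16] = ∠[-2823.8 + j103.68] = 177.90°
∠L(j54) = −177.90° = -177.90°

-177.9 deg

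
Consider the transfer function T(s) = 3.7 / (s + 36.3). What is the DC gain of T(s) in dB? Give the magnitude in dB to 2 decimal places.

T(0) = 3.7 / 36.3 = 0.10193
20 log₁₀(0.10193) = -19.834 dB

-19.83 dB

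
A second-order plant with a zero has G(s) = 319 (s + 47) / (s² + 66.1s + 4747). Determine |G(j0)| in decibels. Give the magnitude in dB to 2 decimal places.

9.99 dB

G(0) = 319 × 47 / 4747 = 3.1584
20 log₁₀(3.1584) = 9.989 dB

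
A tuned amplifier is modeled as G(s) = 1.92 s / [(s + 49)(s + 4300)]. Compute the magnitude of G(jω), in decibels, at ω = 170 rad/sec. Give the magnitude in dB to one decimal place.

-67.4 dB

|j170| = 170
|j170 + 49| = √(170² + 49²) = 176.9
|j170 + 4300| = √(170² + 4300²) = 4303
|G(j170)| = 1.92 × 170 / (176.9 × 4303) = 0.00042871
20 log₁₀(0.00042871) = -67.36 dB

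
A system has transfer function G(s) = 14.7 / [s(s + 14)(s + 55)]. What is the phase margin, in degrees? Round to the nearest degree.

90 deg

Gain crossover: |G(jω)| = 1 at ω ≈ 0.0191 rad s⁻¹.
∠G(j0.0191) = −90° − arctan(0.0191/14) − arctan(0.0191/55) ≈ -90.10°
PM = 180° + (-90.10°) = 89.90°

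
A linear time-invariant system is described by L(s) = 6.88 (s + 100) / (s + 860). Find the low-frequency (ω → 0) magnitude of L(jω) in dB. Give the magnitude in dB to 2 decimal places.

L(0) = 6.88 × 100 / 860 = 0.8
20 log₁₀(0.8) = -1.938 dB

-1.94 dB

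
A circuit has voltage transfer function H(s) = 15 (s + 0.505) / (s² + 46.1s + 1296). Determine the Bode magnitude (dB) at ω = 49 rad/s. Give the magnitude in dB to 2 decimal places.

|j49 + 0.505| = √(49² + 0.505²) = 49
|(j49)² + 46.1(j49) + 1296| = |-1105 + j2258.9| = 2515
|H(j49)| = 15 × 49 / 2515 = 0.2923
20 log₁₀(0.2923) = -10.683 dB

-10.68 dB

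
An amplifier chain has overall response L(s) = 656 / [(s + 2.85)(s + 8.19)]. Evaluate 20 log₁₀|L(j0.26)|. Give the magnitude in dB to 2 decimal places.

|j0.26 + 2.85| = √(0.26² + 2.85²) = 2.862
|j0.26 + 8.19| = √(0.26² + 8.19²) = 8.194
|L(j0.26)| = 656 / (2.862 × 8.194) = 27.974
20 log₁₀(27.974) = 28.935 dB

28.94 dB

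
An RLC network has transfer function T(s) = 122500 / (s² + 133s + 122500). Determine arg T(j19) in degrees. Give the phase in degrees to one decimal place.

∠[(j19)² + 133(j19) + 122500] = ∠[1.2214e+05 + j2527] = 1.19°
∠T(j19) = −1.19° = -1.19°

-1.2°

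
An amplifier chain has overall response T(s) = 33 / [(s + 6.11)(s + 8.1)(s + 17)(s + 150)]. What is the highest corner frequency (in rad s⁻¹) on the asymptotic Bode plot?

Break frequencies occur at each pole and zero magnitude: 6.11 rad s⁻¹, 8.1 rad s⁻¹, 17 rad s⁻¹, 150 rad s⁻¹.
The highest is 150 rad s⁻¹.

150 rad s⁻¹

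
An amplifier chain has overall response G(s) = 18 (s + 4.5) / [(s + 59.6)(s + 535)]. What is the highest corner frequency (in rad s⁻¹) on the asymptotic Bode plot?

535 rad s⁻¹

Break frequencies occur at each pole and zero magnitude: 4.5 rad s⁻¹, 59.6 rad s⁻¹, 535 rad s⁻¹.
The highest is 535 rad s⁻¹.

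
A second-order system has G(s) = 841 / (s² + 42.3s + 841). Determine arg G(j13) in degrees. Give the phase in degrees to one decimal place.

∠[(j13)² + 42.3(j13) + 841] = ∠[672 + j549.9] = 39.29°
∠G(j13) = −39.29° = -39.29°

-39.3°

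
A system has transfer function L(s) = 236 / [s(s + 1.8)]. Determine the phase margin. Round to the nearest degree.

Gain crossover: |L(jω)| = 1 at ω ≈ 15.3 rad/s.
∠L(j15.3) = −90° − arctan(15.3/1.8) ≈ -173.29°
PM = 180° + (-173.29°) = 6.71°

7°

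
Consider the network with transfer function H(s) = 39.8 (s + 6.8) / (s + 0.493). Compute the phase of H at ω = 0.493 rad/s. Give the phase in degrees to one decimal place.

-40.9°

∠(j0.493 + 6.8) = arctan(0.493/6.8) = 4.15°
∠(j0.493 + 0.493) = arctan(0.493/0.493) = 45.00°
∠H(j0.493) = 4.15° − 45.00° = -40.85°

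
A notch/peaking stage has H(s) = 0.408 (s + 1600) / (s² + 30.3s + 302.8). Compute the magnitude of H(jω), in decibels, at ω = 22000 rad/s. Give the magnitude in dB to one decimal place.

|j22000 + 1600| = √(22000² + 1600²) = 2.206e+04
|(j22000)² + 30.3(j22000) + 302.8| = |-4.84e+08 + j6.666e+05| = 4.84e+08
|H(j22000)| = 0.408 × 2.206e+04 / 4.84e+08 = 1.8594e-05
20 log₁₀(1.8594e-05) = -94.61 dB

-94.6 dB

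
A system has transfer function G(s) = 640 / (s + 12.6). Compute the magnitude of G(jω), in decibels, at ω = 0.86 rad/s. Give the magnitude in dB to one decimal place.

34.1 dB

|j0.86 + 12.6| = √(0.86² + 12.6²) = 12.63
|G(j0.86)| = 640 / 12.63 = 50.676
20 log₁₀(50.676) = 34.10 dB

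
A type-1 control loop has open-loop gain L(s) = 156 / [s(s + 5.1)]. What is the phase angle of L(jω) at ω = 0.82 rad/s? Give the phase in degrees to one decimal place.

-99.1°

∠(j0.82 + 5.1) = arctan(0.82/5.1) = 9.13°
∠(j0.82) = 90.00°
∠L(j0.82) = − (9.13° + 90.00°) = -99.13°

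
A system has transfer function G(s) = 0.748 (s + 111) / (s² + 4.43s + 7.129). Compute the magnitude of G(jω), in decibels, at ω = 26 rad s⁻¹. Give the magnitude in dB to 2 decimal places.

-18.02 dB

|j26 + 111| = √(26² + 111²) = 114
|(j26)² + 4.43(j26) + 7.129| = |-668.87 + j115.18| = 678.7
|G(j26)| = 0.748 × 114 / 678.7 = 0.12564
20 log₁₀(0.12564) = -18.017 dB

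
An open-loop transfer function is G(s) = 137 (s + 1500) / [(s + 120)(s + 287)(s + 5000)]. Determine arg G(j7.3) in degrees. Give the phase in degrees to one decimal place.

-4.7 deg

∠(j7.3 + 1500) = arctan(7.3/1500) = 0.28°
∠(j7.3 + 120) = arctan(7.3/120) = 3.48°
∠(j7.3 + 287) = arctan(7.3/287) = 1.46°
∠(j7.3 + 5000) = arctan(7.3/5000) = 0.08°
∠G(j7.3) = 0.28° − (3.48° + 1.46° + 0.08°) = -4.74°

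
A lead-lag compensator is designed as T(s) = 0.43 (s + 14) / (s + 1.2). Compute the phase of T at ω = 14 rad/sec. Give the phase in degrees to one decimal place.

∠(j14 + 14) = arctan(14/14) = 45.00°
∠(j14 + 1.2) = arctan(14/1.2) = 85.10°
∠T(j14) = 45.00° − 85.10° = -40.10°

-40.1 deg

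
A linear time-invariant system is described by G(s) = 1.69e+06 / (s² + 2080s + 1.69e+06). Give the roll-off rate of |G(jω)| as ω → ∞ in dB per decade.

-40 dB/decade

With 0 zeros and 2 poles, the high-frequency asymptotic slope is 20 × (0 − 2) = -40 dB/decade.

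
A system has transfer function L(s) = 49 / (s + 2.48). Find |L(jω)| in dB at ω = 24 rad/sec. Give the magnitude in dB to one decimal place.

|j24 + 2.48| = √(24² + 2.48²) = 24.13
|L(j24)| = 49 / 24.13 = 2.0309
20 log₁₀(2.0309) = 6.15 dB

6.2 dB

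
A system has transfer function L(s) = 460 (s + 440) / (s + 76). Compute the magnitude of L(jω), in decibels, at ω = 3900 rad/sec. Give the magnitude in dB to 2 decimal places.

53.31 dB

|j3900 + 440| = √(3900² + 440²) = 3925
|j3900 + 76| = √(3900² + 76²) = 3901
|L(j3900)| = 460 × 3925 / 3901 = 462.83
20 log₁₀(462.83) = 53.308 dB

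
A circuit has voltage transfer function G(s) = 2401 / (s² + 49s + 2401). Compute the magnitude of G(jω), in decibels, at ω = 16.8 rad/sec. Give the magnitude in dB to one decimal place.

0.5 dB

|(j16.8)² + 49(j16.8) + 2401| = |2118.8 + j823.2| = 2273
|G(j16.8)| = 2401 / 2273 = 1.0563
20 log₁₀(1.0563) = 0.48 dB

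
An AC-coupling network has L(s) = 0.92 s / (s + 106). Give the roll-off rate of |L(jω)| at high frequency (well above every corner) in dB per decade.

0 dB/decade

With 1 zero and 1 pole, the high-frequency asymptotic slope is 20 × (1 − 1) = 0 dB/decade.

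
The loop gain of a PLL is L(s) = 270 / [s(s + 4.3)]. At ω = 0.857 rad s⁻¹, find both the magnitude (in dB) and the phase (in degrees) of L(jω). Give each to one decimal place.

|j0.857 + 4.3| = √(0.857² + 4.3²) = 4.385
|j0.857| = 0.857
|L(j0.857)| = 270 / (4.385 × 0.857) = 71.855
20 log₁₀(71.855) = 37.13 dB
∠(j0.857 + 4.3) = arctan(0.857/4.3) = 11.27°
∠(j0.857) = 90.00°
∠L(j0.857) = − (11.27° + 90.00°) = -101.27°

|L| = 37.1 dB, ∠L = -101.3°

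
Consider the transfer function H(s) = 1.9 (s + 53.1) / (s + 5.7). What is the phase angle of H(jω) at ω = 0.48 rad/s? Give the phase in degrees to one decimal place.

∠(j0.48 + 53.1) = arctan(0.48/53.1) = 0.52°
∠(j0.48 + 5.7) = arctan(0.48/5.7) = 4.81°
∠H(j0.48) = 0.52° − 4.81° = -4.30°

-4.3°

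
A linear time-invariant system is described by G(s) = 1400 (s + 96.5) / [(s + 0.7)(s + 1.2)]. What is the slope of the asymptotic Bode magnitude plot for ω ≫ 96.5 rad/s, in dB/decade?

With 1 zero and 2 poles, the high-frequency asymptotic slope is 20 × (1 − 2) = -20 dB/decade.

-20 dB/decade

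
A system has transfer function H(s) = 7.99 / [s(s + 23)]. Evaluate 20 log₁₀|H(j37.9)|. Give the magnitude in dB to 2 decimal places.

|j37.9 + 23| = √(37.9² + 23²) = 44.33
|j37.9| = 37.9
|H(j37.9)| = 7.99 / (44.33 × 37.9) = 0.0047553
20 log₁₀(0.0047553) = -46.456 dB

-46.46 dB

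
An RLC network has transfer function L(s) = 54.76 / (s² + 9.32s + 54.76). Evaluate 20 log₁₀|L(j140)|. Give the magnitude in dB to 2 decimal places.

-51.07 dB

|(j140)² + 9.32(j140) + 54.76| = |-19545 + j1304.8| = 1.959e+04
|L(j140)| = 54.76 / 1.959e+04 = 0.0027955
20 log₁₀(0.0027955) = -51.071 dB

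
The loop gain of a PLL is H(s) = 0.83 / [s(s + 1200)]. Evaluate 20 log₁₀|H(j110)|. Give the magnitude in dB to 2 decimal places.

-104.07 dB

|j110 + 1200| = √(110² + 1200²) = 1205
|j110| = 110
|H(j110)| = 0.83 / (1205 × 110) = 6.2616e-06
20 log₁₀(6.2616e-06) = -104.066 dB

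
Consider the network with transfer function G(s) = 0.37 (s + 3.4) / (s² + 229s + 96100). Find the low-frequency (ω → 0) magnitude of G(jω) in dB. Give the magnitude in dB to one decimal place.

-97.7 dB

G(0) = 0.37 × 3.4 / 96100 = 1.3091e-05
20 log₁₀(1.3091e-05) = -97.66 dB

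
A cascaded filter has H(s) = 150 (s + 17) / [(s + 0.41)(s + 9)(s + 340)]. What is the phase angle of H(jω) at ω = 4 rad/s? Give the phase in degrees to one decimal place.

∠(j4 + 17) = arctan(4/17) = 13.24°
∠(j4 + 0.41) = arctan(4/0.41) = 84.15°
∠(j4 + 9) = arctan(4/9) = 23.96°
∠(j4 + 340) = arctan(4/340) = 0.67°
∠H(j4) = 13.24° − (84.15° + 23.96° + 0.67°) = -95.54°

-95.5 deg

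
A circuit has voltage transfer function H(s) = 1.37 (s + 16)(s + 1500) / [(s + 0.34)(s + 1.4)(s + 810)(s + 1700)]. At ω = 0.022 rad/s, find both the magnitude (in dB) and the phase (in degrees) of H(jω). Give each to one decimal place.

|j0.022 + 16| = √(0.022² + 16²) = 16
|j0.022 + 1500| = √(0.022² + 1500²) = 1500
|j0.022 + 0.34| = √(0.022² + 0.34²) = 0.3407
|j0.022 + 1.4| = √(0.022² + 1.4²) = 1.4
|j0.022 + 810| = √(0.022² + 810²) = 810
|j0.022 + 1700| = √(0.022² + 1700²) = 1700
|H(j0.022)| = 1.37 × 16 × 1500 / (0.3407 × 1.4 × 810 × 1700) = 0.050053
20 log₁₀(0.050053) = -26.01 dB
∠(j0.022 + 16) = arctan(0.022/16) = 0.08°
∠(j0.022 + 1500) = arctan(0.022/1500) = 0.00°
∠(j0.022 + 0.34) = arctan(0.022/0.34) = 3.70°
∠(j0.022 + 1.4) = arctan(0.022/1.4) = 0.90°
∠(j0.022 + 810) = arctan(0.022/810) = 0.00°
∠(j0.022 + 1700) = arctan(0.022/1700) = 0.00°
∠H(j0.022) = 0.08° + 0.00° − (3.70° + 0.90° + 0.00° + 0.00°) = -4.53°

|H| = -26.0 dB, ∠H = -4.5°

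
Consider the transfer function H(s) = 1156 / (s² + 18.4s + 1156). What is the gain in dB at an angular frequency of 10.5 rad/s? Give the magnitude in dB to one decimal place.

0.7 dB

|(j10.5)² + 18.4(j10.5) + 1156| = |1045.8 + j193.2| = 1063
|H(j10.5)| = 1156 / 1063 = 1.087
20 log₁₀(1.087) = 0.72 dB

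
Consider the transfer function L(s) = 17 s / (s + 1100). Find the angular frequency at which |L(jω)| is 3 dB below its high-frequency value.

For a single-pole high-pass, the −3 dB point is at the pole: ω = 1100 rad/s.

1100 rad/s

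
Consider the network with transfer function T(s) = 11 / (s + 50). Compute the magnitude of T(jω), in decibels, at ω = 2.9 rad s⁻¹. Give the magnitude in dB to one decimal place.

-13.2 dB

|j2.9 + 50| = √(2.9² + 50²) = 50.08
|T(j2.9)| = 11 / 50.08 = 0.21963
20 log₁₀(0.21963) = -13.17 dB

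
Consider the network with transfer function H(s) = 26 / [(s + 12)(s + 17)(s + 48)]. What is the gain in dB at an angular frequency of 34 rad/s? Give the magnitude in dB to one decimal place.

-69.8 dB

|j34 + 12| = √(34² + 12²) = 36.06
|j34 + 17| = √(34² + 17²) = 38.01
|j34 + 48| = √(34² + 48²) = 58.82
|H(j34)| = 26 / (36.06 × 38.01 × 58.82) = 0.0003225
20 log₁₀(0.0003225) = -69.83 dB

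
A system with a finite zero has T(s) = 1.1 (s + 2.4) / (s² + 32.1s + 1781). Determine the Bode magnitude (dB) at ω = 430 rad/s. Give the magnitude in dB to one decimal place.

-51.8 dB

|j430 + 2.4| = √(430² + 2.4²) = 430
|(j430)² + 32.1(j430) + 1781| = |-1.8312e+05 + j13803| = 1.836e+05
|T(j430)| = 1.1 × 430 / 1.836e+05 = 0.0025758
20 log₁₀(0.0025758) = -51.78 dB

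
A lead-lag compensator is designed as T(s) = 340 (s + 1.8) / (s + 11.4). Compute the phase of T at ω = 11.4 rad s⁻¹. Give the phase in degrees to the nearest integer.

∠(j11.4 + 1.8) = arctan(11.4/1.8) = 81.03°
∠(j11.4 + 11.4) = arctan(11.4/11.4) = 45.00°
∠T(j11.4) = 81.03° − 45.00° = 36.03°

36°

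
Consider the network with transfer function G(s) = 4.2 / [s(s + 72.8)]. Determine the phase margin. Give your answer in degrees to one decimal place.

Gain crossover: |G(jω)| = 1 at ω ≈ 0.0577 rad/s.
∠G(j0.0577) = −90° − arctan(0.0577/72.8) ≈ -90.05°
PM = 180° + (-90.05°) = 89.95°

90.0°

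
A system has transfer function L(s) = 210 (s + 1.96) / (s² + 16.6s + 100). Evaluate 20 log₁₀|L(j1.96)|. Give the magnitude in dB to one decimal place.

|j1.96 + 1.96| = √(1.96² + 1.96²) = 2.772
|(j1.96)² + 16.6(j1.96) + 100| = |96.158 + j32.536| = 101.5
|L(j1.96)| = 210 × 2.772 / 101.5 = 5.7341
20 log₁₀(5.7341) = 15.17 dB

15.2 dB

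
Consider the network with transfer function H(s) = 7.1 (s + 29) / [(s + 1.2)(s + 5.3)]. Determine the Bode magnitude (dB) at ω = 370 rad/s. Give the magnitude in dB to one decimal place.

|j370 + 29| = √(370² + 29²) = 371.1
|j370 + 1.2| = √(370² + 1.2²) = 370
|j370 + 5.3| = √(370² + 5.3²) = 370
|H(j370)| = 7.1 × 371.1 / (370 × 370) = 0.019246
20 log₁₀(0.019246) = -34.31 dB

-34.3 dB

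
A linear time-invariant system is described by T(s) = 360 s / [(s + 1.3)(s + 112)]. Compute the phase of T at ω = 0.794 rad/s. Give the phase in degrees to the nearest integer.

58°

∠(j0.794) = 90.00°
∠(j0.794 + 1.3) = arctan(0.794/1.3) = 31.42°
∠(j0.794 + 112) = arctan(0.794/112) = 0.41°
∠T(j0.794) = 90.00° − (31.42° + 0.41°) = 58.18°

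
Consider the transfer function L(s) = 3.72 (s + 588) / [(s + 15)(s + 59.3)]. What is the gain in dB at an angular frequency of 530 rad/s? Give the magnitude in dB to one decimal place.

-39.6 dB

|j530 + 588| = √(530² + 588²) = 791.6
|j530 + 15| = √(530² + 15²) = 530.2
|j530 + 59.3| = √(530² + 59.3²) = 533.3
|L(j530)| = 3.72 × 791.6 / (530.2 × 533.3) = 0.010414
20 log₁₀(0.010414) = -39.65 dB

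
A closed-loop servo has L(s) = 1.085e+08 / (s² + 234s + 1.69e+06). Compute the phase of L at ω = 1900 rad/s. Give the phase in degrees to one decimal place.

∠[(j1900)² + 234(j1900) + 1.69e+06] = ∠[-1.92e+06 + j4.446e+05] = 166.96°
∠L(j1900) = −166.96° = -166.96°

-167.0 deg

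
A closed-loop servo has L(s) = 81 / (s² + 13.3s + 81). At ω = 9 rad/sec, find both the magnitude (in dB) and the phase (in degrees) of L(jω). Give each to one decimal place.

|(j9)² + 13.3(j9) + 81| = |0 + j119.7| = 119.7
|L(j9)| = 81 / 119.7 = 0.67669
20 log₁₀(0.67669) = -3.39 dB
∠[(j9)² + 13.3(j9) + 81] = ∠[0 + j119.7] = 90.00°
∠L(j9) = −90.00° = -90.00°

|L| = -3.4 dB, ∠L = -90.0 deg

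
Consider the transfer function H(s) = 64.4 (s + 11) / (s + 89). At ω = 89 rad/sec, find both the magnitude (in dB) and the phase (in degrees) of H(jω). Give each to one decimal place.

|j89 + 11| = √(89² + 11²) = 89.68
|j89 + 89| = √(89² + 89²) = 125.9
|H(j89)| = 64.4 × 89.68 / 125.9 = 45.884
20 log₁₀(45.884) = 33.23 dB
∠(j89 + 11) = arctan(89/11) = 82.95°
∠(j89 + 89) = arctan(89/89) = 45.00°
∠H(j89) = 82.95° − 45.00° = 37.95°

|H| = 33.2 dB, ∠H = 38.0°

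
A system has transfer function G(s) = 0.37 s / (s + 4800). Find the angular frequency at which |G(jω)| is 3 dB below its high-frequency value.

For a single-pole high-pass, the −3 dB point is at the pole: ω = 4800 rad/s.

4800 rad/s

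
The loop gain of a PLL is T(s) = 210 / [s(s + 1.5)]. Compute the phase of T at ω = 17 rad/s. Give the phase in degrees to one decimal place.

∠(j17 + 1.5) = arctan(17/1.5) = 84.96°
∠(j17) = 90.00°
∠T(j17) = − (84.96° + 90.00°) = -174.96°

-175.0°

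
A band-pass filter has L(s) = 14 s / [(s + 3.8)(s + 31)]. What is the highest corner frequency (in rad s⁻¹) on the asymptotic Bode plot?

31 rad s⁻¹

Break frequencies occur at each pole and zero magnitude: 3.8 rad s⁻¹, 31 rad s⁻¹.
The highest is 31 rad s⁻¹.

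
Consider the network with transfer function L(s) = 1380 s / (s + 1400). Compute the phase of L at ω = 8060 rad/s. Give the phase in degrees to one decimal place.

9.9 deg

∠(j8060) = 90.00°
∠(j8060 + 1400) = arctan(8060/1400) = 80.15°
∠L(j8060) = 90.00° − 80.15° = 9.85°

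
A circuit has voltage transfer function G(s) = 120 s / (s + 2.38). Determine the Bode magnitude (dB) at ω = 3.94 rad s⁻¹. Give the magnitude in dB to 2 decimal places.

40.23 dB

|j3.94| = 3.94
|j3.94 + 2.38| = √(3.94² + 2.38²) = 4.603
|G(j3.94)| = 120 × 3.94 / 4.603 = 102.71
20 log₁₀(102.71) = 40.233 dB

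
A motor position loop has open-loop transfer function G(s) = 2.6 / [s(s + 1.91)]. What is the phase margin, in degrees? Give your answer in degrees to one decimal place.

58.7°

Gain crossover: |G(jω)| = 1 at ω ≈ 1.16 rad/s.
∠G(j1.16) = −90° − arctan(1.16/1.91) ≈ -121.33°
PM = 180° + (-121.33°) = 58.67°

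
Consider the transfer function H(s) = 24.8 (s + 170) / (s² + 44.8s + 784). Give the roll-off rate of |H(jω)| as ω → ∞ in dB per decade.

-20 dB/decade

With 1 zero and 2 poles, the high-frequency asymptotic slope is 20 × (1 − 2) = -20 dB/decade.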